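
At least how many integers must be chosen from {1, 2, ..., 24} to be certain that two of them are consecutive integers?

13

Partition {1, …, 24} into 12 pairs: {1,2}, {3,4}, …, {23,24}.
Choosing 12 integers — say the 12 even numbers 2, 4, …, 24 — takes one from each pair and avoids the property.
Choosing 13 forces two into the same pair by pigeonhole, and those are consecutive. So 13.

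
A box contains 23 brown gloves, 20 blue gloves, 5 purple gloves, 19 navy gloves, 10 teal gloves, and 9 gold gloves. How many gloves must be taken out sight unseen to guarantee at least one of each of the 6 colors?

The hardest color to obtain is purple: we could draw every other glove first — 86 − 5 = 81 gloves — without a single purple one.
The next draw must be purple, so 81 + 1 = 82.

82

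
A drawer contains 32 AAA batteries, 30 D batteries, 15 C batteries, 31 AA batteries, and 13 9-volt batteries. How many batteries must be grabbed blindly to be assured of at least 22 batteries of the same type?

Treat the 5 types as pigeonholes.
In the worst case we take at most 21 of each type, but all 15 C and all 13 9-volt (fewer than 21), giving 21 + 21 + 15 + 21 + 13 = 91.
One more battery then forces some type to 22, so 91 + 1 = 92.

92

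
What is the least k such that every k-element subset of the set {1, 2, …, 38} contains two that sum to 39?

Partition {1, …, 38} into 19 pairs: {1,38}, {2,37}, …, {19,20}.
Choosing 19 integers — say the integers 1 through 19 — takes one from each pair and avoids the property.
Choosing 20 forces two into the same pair by pigeonhole, and those sum to 39. So 20.

20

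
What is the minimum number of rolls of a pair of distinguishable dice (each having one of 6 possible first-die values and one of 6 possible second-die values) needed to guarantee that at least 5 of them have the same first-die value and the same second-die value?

There are 6 × 6 = 36 (first-die value, second-die value) combinations acting as pigeonholes.
With 36 × 4 = 144 rolls of a pair of distinguishable dice we could place exactly 4 in each, with no (first-die value, second-die value) pair reaching 5.
One more forces some (first-die value, second-die value) pair to hold 5, so 144 + 1 = 145.

145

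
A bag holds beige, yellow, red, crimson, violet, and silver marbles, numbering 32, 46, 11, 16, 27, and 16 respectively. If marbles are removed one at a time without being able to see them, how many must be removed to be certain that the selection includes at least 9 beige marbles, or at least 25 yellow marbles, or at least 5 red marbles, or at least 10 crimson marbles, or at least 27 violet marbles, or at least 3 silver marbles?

74

The worst case stops just short of every target: 8 beige, 24 yellow, 4 red, 9 crimson, 26 violet, 2 silver — 8 + 24 + 4 + 9 + 26 + 2 = 73 marbles.
One more marble must push some color to its target, so 73 + 1 = 74.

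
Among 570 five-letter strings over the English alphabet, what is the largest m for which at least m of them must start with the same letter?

If each of the 26 possible first letters held at most 21, the total would be at most 26 × 21 = 546 < 570, a contradiction.
So at least one holds ⌈570/26⌉ = 22.

22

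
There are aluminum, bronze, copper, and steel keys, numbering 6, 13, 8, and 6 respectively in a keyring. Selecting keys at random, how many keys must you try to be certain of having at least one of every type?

The hardest type to obtain is aluminum: we could draw every other key first — 33 − 6 = 27 keys — without a single aluminum one.
The next draw must be aluminum, so 27 + 1 = 28.

28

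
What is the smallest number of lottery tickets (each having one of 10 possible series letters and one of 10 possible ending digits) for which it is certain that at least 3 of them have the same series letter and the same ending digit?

201

There are 10 × 10 = 100 (series letter, ending digit) combinations acting as pigeonholes.
With 100 × 2 = 200 lottery tickets we could place exactly 2 in each, with no (series letter, ending digit) pair reaching 3.
One more forces some (series letter, ending digit) pair to hold 3, so 200 + 1 = 201.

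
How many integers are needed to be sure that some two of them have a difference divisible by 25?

Use the pigeonhole principle on residue classes: two integers differ by a multiple of 25 exactly when they share a remainder mod 25.
There are 25 residue classes mod 25, so 25 integers can all lie in distinct classes.
One more integer must repeat a residue, giving a difference divisible by 25. So n = 25 + 1 = 26.

26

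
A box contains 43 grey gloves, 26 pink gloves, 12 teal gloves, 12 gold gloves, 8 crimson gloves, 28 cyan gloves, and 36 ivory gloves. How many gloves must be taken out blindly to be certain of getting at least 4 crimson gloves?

161

The worst case draws every non-crimson glove first: 43 + 26 + 12 + 12 + 28 + 36 = 157.
The next 4 draws are then forced to be crimson, giving 157 + 4 = 161.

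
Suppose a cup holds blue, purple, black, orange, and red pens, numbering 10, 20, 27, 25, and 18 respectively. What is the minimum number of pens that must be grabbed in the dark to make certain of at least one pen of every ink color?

91

The hardest ink color to obtain is blue: we could draw every other pen first — 100 − 10 = 90 pens — without a single blue one.
The next draw must be blue, so 90 + 1 = 91.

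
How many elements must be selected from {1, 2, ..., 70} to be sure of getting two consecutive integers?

Partition {1, …, 70} into 35 pairs: {1,2}, {3,4}, …, {69,70}.
Choosing 35 integers — say the 35 even numbers 2, 4, …, 70 — takes one from each pair and avoids the property.
Choosing 36 forces two into the same pair by pigeonhole, and those are consecutive. So 36.

36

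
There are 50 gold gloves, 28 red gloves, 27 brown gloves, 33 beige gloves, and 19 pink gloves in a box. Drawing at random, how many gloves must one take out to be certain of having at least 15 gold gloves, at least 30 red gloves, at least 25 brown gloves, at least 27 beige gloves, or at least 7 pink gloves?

The worst case stops just short of every target: 14 gold, all 28 red, 24 brown, 26 beige, 6 pink — 14 + 28 + 24 + 26 + 6 = 98 gloves.
One more glove must push some color to its target, so 98 + 1 = 99.

99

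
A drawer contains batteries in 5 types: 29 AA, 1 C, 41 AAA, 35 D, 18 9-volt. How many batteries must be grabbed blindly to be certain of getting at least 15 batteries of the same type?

In the worst case we take at most 14 of each type, but all 1 C (fewer than 14), giving 14 + 1 + 14 + 14 + 14 = 57.
One more battery then forces some type to 15, so 57 + 1 = 58.

58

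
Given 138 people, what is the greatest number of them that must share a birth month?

12

There are 12 months of the year, which serve as the pigeonholes.
If each of the 12 months of the year held at most 11, the total would be at most 12 × 11 = 132 < 138, a contradiction.
So at least one holds ⌈138/12⌉ = 12.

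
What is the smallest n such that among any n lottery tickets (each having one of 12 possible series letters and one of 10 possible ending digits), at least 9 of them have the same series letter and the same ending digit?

There are 12 × 10 = 120 (series letter, ending digit) combinations acting as pigeonholes.
With 120 × 8 = 960 lottery tickets we could place exactly 8 in each, with no (series letter, ending digit) pair reaching 9.
One more forces some (series letter, ending digit) pair to hold 9, so 960 + 1 = 961.

961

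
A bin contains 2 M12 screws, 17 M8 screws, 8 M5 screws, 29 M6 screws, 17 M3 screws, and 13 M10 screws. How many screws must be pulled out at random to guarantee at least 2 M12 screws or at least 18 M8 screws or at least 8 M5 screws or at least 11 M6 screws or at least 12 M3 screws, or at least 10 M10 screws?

56

Each of the 6 sizes has its own threshold; avoid all of them simultaneously.
The worst case stops just short of every target: 1 M12, 17 M8, 7 M5, 10 M6, 11 M3, 9 M10 — 1 + 17 + 7 + 10 + 11 + 9 = 55 screws.
One more screw must push some size to its target, so 55 + 1 = 56.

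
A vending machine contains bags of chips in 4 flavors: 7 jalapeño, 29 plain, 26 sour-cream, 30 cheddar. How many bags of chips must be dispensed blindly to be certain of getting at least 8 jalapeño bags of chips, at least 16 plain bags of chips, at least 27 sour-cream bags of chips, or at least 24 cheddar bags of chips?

The worst case stops just short of every target: 7 jalapeño, 15 plain, 26 sour-cream, 23 cheddar — 7 + 15 + 26 + 23 = 71 bags of chips.
One more bag of chips must push some flavor to its target, so 71 + 1 = 72.

72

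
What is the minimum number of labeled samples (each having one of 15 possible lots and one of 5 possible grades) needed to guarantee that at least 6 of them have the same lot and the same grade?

There are 15 × 5 = 75 (lot, grade) combinations acting as pigeonholes.
With 75 × 5 = 375 labeled samples we could place exactly 5 in each, with no (lot, grade) pair reaching 6.
One more forces some (lot, grade) pair to hold 6, so 375 + 1 = 376.

376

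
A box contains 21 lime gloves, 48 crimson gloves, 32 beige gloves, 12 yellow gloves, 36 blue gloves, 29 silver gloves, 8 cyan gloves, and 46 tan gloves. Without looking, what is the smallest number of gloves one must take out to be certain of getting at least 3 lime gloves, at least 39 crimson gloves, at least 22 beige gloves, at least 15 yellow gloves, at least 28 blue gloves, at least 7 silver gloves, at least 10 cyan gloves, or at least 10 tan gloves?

Each of the 8 colors has its own threshold; avoid all of them simultaneously.
The worst case stops just short of every target: 2 lime, 38 crimson, 21 beige, all 12 yellow, 27 blue, 6 silver, all 8 cyan, 9 tan — 2 + 38 + 21 + 12 + 27 + 6 + 8 + 9 = 123 gloves.
One more glove must push some color to its target, so 123 + 1 = 124.

124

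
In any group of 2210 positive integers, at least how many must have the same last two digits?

23

There are 100 possible two-digit endings, which serve as the pigeonholes.
If each of the 100 possible two-digit endings held at most 22, the total would be at most 100 × 22 = 2200 < 2210, a contradiction.
So at least one holds ⌈2210/100⌉ = 23.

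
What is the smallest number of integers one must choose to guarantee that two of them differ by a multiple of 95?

96

Two integers differ by a multiple of 95 exactly when they share a remainder mod 95.
There are 95 residue classes mod 95, so 95 integers can all lie in distinct classes.
One more integer must repeat a residue, giving a difference divisible by 95. So n = 95 + 1 = 96.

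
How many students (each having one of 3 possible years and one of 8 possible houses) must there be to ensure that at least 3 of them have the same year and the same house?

There are 3 × 8 = 24 (year, house) combinations acting as pigeonholes.
With 24 × 2 = 48 students we could place exactly 2 in each, with no (year, house) pair reaching 3.
One more forces some (year, house) pair to hold 3, so 48 + 1 = 49.

49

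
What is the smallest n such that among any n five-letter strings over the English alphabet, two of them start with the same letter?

27

There are 26 possible first letters acting as pigeonholes.
With 26 five-letter strings over the English alphabet we could place one in each, avoiding any repeat.
One more forces some class to hold 2, so 26 + 1 = 27.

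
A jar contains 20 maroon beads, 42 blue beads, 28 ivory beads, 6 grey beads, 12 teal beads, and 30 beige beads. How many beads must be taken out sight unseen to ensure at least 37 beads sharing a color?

Treat the 6 colors as pigeonholes.
In the worst case we take at most 36 of each color, but all 20 maroon, all 28 ivory, all 6 grey, all 12 teal, and all 30 beige (fewer than 36), giving 20 + 36 + 28 + 6 + 12 + 30 = 132.
One more bead then forces some color to 37, so 132 + 1 = 133.

133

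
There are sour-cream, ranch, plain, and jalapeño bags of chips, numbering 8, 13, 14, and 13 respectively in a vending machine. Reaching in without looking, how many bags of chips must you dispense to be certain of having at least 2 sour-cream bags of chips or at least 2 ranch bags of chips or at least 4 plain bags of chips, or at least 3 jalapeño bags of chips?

8

The worst case stops just short of every target: 1 sour-cream, 1 ranch, 3 plain, 2 jalapeño — 1 + 1 + 3 + 2 = 7 bags of chips.
One more bag of chips must push some flavor to its target, so 7 + 1 = 8.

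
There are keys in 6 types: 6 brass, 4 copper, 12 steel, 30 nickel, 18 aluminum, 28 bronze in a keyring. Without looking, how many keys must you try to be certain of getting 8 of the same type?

In the worst case we take at most 7 of each type, but all 6 brass and all 4 copper (fewer than 7), giving 6 + 4 + 7 + 7 + 7 + 7 = 38.
One more key then forces some type to 8, so 38 + 1 = 39.

39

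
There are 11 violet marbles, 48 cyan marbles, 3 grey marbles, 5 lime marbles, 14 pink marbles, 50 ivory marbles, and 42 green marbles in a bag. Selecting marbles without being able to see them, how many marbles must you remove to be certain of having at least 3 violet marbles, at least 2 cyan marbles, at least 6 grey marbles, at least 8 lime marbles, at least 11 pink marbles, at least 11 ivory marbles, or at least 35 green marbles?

66

The worst case stops just short of every target: 2 violet, 1 cyan, all 3 grey, all 5 lime, 10 pink, 10 ivory, 34 green — 2 + 1 + 3 + 5 + 10 + 10 + 34 = 65 marbles.
One more marble must push some color to its target, so 65 + 1 = 66.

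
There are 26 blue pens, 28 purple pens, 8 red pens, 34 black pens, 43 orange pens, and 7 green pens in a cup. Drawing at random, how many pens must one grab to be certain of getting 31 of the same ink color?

130

Treat the 6 ink colors as pigeonholes.
In the worst case we take at most 30 of each ink color, but all 26 blue, all 28 purple, all 8 red, and all 7 green (fewer than 30), giving 26 + 28 + 8 + 30 + 30 + 7 = 129.
One more pen then forces some ink color to 31, so 129 + 1 = 130.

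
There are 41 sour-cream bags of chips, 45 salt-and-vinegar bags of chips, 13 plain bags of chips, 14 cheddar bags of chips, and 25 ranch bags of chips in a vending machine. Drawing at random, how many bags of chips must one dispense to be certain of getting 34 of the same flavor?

119

Treat the 5 flavors as pigeonholes.
In the worst case we take at most 33 of each flavor, but all 13 plain, all 14 cheddar, and all 25 ranch (fewer than 33), giving 33 + 33 + 13 + 14 + 25 = 118.
One more bag of chips then forces some flavor to 34, so 118 + 1 = 119.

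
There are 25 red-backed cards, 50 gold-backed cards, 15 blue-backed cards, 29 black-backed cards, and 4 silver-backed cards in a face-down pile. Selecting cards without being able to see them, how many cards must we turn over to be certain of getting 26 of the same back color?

95

Treat the 5 back colors as pigeonholes.
In the worst case we take at most 25 of each back color, but all 15 blue-backed and all 4 silver-backed (fewer than 25), giving 25 + 25 + 15 + 25 + 4 = 94.
One more card then forces some back color to 26, so 94 + 1 = 95.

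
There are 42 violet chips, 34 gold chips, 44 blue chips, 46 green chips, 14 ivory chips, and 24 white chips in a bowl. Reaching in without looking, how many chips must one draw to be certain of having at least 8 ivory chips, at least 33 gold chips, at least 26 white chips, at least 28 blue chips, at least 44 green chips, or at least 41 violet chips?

Each of the 6 colors has its own threshold; avoid all of them simultaneously.
The worst case stops just short of every target: 40 violet, 32 gold, 27 blue, 43 green, 7 ivory, all 24 white — 40 + 32 + 27 + 43 + 7 + 24 = 173 chips.
One more chip must push some color to its target, so 173 + 1 = 174.

174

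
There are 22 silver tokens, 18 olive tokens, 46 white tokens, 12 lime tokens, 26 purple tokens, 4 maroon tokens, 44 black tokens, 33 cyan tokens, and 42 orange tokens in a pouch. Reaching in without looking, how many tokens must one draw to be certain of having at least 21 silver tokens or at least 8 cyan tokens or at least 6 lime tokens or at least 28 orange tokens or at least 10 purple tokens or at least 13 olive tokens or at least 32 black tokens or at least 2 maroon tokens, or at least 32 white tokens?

The worst case stops just short of every target: 20 silver, 12 olive, 31 white, 5 lime, 9 purple, 1 maroon, 31 black, 7 cyan, 27 orange — 20 + 12 + 31 + 5 + 9 + 1 + 31 + 7 + 27 = 143 tokens.
One more token must push some color to its target, so 143 + 1 = 144.

144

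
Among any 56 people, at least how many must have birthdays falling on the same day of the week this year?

8

There are 7 days of the week, which serve as the pigeonholes.
If each of the 7 days of the week held at most 7, the total would be at most 7 × 7 = 49 < 56, a contradiction.
So at least one holds ⌈56/7⌉ = 8.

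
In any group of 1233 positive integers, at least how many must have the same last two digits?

13

There are 100 possible two-digit endings, which serve as the pigeonholes.
If each of the 100 possible two-digit endings held at most 12, the total would be at most 100 × 12 = 1200 < 1233, a contradiction.
So at least one holds ⌈1233/100⌉ = 13.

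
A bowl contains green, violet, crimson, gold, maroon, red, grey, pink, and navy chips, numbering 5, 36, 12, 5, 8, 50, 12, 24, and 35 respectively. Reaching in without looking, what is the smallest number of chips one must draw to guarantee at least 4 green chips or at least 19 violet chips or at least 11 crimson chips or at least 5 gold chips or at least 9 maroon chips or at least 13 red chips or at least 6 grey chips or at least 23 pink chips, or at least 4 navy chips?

86

Each of the 9 colors has its own threshold; avoid all of them simultaneously.
The worst case stops just short of every target: 3 green, 18 violet, 10 crimson, 4 gold, 8 maroon, 12 red, 5 grey, 22 pink, 3 navy — 3 + 18 + 10 + 4 + 8 + 12 + 5 + 22 + 3 = 85 chips.
One more chip must push some color to its target, so 85 + 1 = 86.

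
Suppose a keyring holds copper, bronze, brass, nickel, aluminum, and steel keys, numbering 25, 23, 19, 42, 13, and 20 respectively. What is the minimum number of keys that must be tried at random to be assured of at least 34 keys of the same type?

In the worst case we take at most 33 of each type, but all 25 copper, all 23 bronze, all 19 brass, all 13 aluminum, and all 20 steel (fewer than 33), giving 25 + 23 + 19 + 33 + 13 + 20 = 133.
One more key then forces some type to 34, so 133 + 1 = 134.

134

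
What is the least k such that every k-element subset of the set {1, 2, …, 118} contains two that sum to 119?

60

Partition {1, …, 118} into 59 pairs: {1,118}, {2,117}, …, {59,60}.
Choosing 59 integers — say the integers 1 through 59 — takes one from each pair and avoids the property.
Choosing 60 forces two into the same pair by pigeonhole, and those sum to 119. So 60.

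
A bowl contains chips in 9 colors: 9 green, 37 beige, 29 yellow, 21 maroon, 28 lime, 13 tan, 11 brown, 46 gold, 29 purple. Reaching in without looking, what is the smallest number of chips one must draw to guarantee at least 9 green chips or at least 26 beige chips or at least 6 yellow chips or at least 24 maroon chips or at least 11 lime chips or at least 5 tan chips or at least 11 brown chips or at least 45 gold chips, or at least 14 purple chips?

Each of the 9 colors has its own threshold; avoid all of them simultaneously.
The worst case stops just short of every target: 8 green, 25 beige, 5 yellow, all 21 maroon, 10 lime, 4 tan, 10 brown, 44 gold, 13 purple — 8 + 25 + 5 + 21 + 10 + 4 + 10 + 44 + 13 = 140 chips.
One more chip must push some color to its target, so 140 + 1 = 141.

141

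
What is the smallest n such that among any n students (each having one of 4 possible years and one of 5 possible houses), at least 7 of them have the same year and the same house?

121

There are 4 × 5 = 20 (year, house) combinations acting as pigeonholes.
With 20 × 6 = 120 students we could place exactly 6 in each, with no (year, house) pair reaching 7.
One more forces some (year, house) pair to hold 7, so 120 + 1 = 121.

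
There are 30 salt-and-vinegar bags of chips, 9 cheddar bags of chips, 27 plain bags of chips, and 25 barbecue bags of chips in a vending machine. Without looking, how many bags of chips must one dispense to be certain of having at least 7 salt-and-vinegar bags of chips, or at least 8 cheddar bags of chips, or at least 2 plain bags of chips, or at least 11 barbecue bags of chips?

25

The worst case stops just short of every target: 6 salt-and-vinegar, 7 cheddar, 1 plain, 10 barbecue — 6 + 7 + 1 + 10 = 24 bags of chips.
One more bag of chips must push some flavor to its target, so 24 + 1 = 25.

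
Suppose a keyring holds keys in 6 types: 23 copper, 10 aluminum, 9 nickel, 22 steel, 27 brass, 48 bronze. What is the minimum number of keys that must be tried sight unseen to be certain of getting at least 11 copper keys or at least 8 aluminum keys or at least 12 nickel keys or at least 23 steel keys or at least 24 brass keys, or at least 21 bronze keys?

92

The worst case stops just short of every target: 10 copper, 7 aluminum, all 9 nickel, 22 steel, 23 brass, 20 bronze — 10 + 7 + 9 + 22 + 23 + 20 = 91 keys.
One more key must push some type to its target, so 91 + 1 = 92.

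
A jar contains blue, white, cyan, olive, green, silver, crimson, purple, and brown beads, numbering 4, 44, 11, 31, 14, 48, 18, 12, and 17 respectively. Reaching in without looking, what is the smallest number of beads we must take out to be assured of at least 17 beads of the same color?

Treat the 9 colors as pigeonholes.
In the worst case we take at most 16 of each color, but all 4 blue, all 11 cyan, all 14 green, and all 12 purple (fewer than 16), giving 4 + 16 + 11 + 16 + 14 + 16 + 16 + 12 + 16 = 121.
One more bead then forces some color to 17, so 121 + 1 = 122.

122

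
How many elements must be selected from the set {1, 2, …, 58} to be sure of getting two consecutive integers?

Partition {1, …, 58} into 29 pairs: {1,2}, {3,4}, …, {57,58}.
Choosing 29 integers — say the 29 even numbers 2, 4, …, 58 — takes one from each pair and avoids the property.
Choosing 30 forces two into the same pair by pigeonhole, and those are consecutive. So 30.

30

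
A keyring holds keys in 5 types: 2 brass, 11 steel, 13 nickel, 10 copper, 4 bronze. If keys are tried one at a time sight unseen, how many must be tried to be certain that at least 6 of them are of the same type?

In the worst case we take at most 5 of each type, but all 2 brass and all 4 bronze (fewer than 5), giving 2 + 5 + 5 + 5 + 4 = 21.
One more key then forces some type to 6, so 21 + 1 = 22.

22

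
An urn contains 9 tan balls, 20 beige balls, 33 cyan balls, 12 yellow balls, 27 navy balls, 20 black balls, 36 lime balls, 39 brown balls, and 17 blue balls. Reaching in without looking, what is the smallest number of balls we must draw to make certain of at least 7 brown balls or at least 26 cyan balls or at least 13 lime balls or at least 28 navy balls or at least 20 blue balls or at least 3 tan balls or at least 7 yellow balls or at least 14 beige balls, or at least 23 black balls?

Each of the 9 colors has its own threshold; avoid all of them simultaneously.
The worst case stops just short of every target: 2 tan, 13 beige, 25 cyan, 6 yellow, 27 navy, all 20 black, 12 lime, 6 brown, all 17 blue — 2 + 13 + 25 + 6 + 27 + 20 + 12 + 6 + 17 = 128 balls.
One more ball must push some color to its target, so 128 + 1 = 129.

129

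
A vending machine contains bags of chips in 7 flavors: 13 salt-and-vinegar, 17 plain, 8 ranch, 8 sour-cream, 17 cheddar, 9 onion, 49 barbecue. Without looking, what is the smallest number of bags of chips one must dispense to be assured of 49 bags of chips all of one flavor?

121

In the worst case we take at most 48 of each flavor, but all 13 salt-and-vinegar, all 17 plain, all 8 ranch, all 8 sour-cream, all 17 cheddar, and all 9 onion (fewer than 48), giving 13 + 17 + 8 + 8 + 17 + 9 + 48 = 120.
One more bag of chips then forces some flavor to 49, so 120 + 1 = 121.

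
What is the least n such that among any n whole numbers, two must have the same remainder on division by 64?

65

Use the pigeonhole principle on residue classes: two integers differ by a multiple of 64 exactly when they share a remainder mod 64.
There are 64 residue classes mod 64, so 64 integers can all lie in distinct classes.
One more integer must repeat a residue, giving a difference divisible by 64. So n = 64 + 1 = 65.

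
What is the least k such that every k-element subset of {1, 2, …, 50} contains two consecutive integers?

Partition {1, …, 50} into 25 pairs: {1,2}, {3,4}, …, {49,50}.
Choosing 25 integers — say the 25 even numbers 2, 4, …, 50 — takes one from each pair and avoids the property.
Choosing 26 forces two into the same pair by pigeonhole, and those are consecutive. So 26.

26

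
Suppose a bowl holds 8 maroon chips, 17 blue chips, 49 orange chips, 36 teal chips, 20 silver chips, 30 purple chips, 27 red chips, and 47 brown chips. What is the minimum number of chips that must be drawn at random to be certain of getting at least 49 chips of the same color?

234

Treat the 8 colors as pigeonholes.
In the worst case we take at most 48 of each color, but all 8 maroon, all 17 blue, all 36 teal, all 20 silver, all 30 purple, all 27 red, and all 47 brown (fewer than 48), giving 8 + 17 + 48 + 36 + 20 + 30 + 27 + 47 = 233.
One more chip then forces some color to 49, so 233 + 1 = 234.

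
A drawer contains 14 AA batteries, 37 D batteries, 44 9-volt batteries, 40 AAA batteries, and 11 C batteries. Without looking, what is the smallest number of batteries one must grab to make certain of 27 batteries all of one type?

In the worst case we take at most 26 of each type, but all 14 AA and all 11 C (fewer than 26), giving 14 + 26 + 26 + 26 + 11 = 103.
One more battery then forces some type to 27, so 103 + 1 = 104.

104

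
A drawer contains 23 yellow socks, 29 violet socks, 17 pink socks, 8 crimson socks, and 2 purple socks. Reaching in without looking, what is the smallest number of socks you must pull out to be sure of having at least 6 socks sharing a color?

In the worst case we take at most 5 of each color, but all 2 purple (fewer than 5), giving 5 + 5 + 5 + 5 + 2 = 22.
One more sock then forces some color to 6, so 22 + 1 = 23.

23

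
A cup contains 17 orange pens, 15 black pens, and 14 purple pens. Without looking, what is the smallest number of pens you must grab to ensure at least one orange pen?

30

The worst case draws every non-orange pen first: 15 + 14 = 29.
The next draw is then forced to be orange, giving 29 + 1 = 30.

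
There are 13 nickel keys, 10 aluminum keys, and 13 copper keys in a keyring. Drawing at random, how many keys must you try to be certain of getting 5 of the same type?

The worst case takes 4 keys of each type without reaching 5 of any: 3 × 4 = 12.
The next key must bring some type to 5, so 12 + 1 = 13.

13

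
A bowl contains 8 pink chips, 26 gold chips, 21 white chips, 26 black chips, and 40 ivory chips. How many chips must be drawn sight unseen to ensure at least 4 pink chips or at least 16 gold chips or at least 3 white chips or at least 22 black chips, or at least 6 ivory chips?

47

The worst case stops just short of every target: 3 pink, 15 gold, 2 white, 21 black, 5 ivory — 3 + 15 + 2 + 21 + 5 = 46 chips.
One more chip must push some color to its target, so 46 + 1 = 47.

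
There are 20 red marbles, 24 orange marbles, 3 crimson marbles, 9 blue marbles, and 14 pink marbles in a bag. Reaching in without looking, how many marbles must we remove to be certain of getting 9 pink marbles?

To avoid pink marbles as long as possible, exhaust the other 4 colors first.
The worst case draws every non-pink marble first: 20 + 24 + 3 + 9 = 56.
The next 9 draws are then forced to be pink, giving 56 + 9 = 65.

65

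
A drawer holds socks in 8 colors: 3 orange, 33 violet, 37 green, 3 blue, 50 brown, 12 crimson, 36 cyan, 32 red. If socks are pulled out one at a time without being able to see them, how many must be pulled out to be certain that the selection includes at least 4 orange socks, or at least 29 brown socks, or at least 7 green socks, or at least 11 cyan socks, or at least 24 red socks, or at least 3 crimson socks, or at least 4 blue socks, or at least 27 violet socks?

Each of the 8 colors has its own threshold; avoid all of them simultaneously.
The worst case stops just short of every target: 3 orange, 26 violet, 6 green, 3 blue, 28 brown, 2 crimson, 10 cyan, 23 red — 3 + 26 + 6 + 3 + 28 + 2 + 10 + 23 = 101 socks.
One more sock must push some color to its target, so 101 + 1 = 102.

102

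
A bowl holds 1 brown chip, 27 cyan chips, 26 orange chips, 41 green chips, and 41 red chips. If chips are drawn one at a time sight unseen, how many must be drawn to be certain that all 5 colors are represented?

The hardest color to obtain is brown: we could draw every other chip first — 136 − 1 = 135 chips — without a single brown one.
The next draw must be brown, so 135 + 1 = 136.

136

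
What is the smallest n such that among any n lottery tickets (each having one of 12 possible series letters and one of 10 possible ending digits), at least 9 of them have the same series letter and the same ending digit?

961

There are 12 × 10 = 120 (series letter, ending digit) combinations acting as pigeonholes.
With 120 × 8 = 960 lottery tickets we could place exactly 8 in each, with no (series letter, ending digit) pair reaching 9.
One more forces some (series letter, ending digit) pair to hold 9, so 960 + 1 = 961.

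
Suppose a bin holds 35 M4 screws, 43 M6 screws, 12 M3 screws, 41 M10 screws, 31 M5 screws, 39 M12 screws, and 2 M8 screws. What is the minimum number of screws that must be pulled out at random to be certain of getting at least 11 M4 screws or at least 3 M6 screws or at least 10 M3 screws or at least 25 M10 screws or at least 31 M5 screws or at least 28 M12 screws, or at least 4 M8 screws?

Each of the 7 sizes has its own threshold; avoid all of them simultaneously.
The worst case stops just short of every target: 10 M4, 2 M6, 9 M3, 24 M10, 30 M5, 27 M12, all 2 M8 — 10 + 2 + 9 + 24 + 30 + 27 + 2 = 104 screws.
One more screw must push some size to its target, so 104 + 1 = 105.

105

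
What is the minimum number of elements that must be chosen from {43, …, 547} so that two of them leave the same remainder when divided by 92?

93

Group the integers by remainder mod 92; there are 92 residue classes, each nonempty in this range.
Choosing one from each class (92 integers) avoids any shared remainder.
One more choice must repeat a class, so two differ by a multiple of 92. Hence 92 + 1 = 93.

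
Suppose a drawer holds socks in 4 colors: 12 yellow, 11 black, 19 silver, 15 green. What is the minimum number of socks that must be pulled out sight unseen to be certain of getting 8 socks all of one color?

29

The worst case takes 7 socks of each color without reaching 8 of any: 4 × 7 = 28.
The next sock must bring some color to 8, so 28 + 1 = 29.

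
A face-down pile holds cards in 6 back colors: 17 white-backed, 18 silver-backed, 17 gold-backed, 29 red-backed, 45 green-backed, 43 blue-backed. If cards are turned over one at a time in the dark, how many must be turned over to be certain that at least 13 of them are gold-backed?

The worst case draws every non-gold-backed card first: 17 + 18 + 29 + 45 + 43 = 152.
The next 13 draws are then forced to be gold-backed, giving 152 + 13 = 165.

165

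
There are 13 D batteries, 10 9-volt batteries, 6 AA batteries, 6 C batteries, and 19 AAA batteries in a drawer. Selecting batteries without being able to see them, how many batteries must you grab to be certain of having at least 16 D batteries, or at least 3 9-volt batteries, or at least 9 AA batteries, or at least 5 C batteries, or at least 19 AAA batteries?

44

The worst case stops just short of every target: all 13 D, 2 9-volt, all 6 AA, 4 C, 18 AAA — 13 + 2 + 6 + 4 + 18 = 43 batteries.
One more battery must push some type to its target, so 43 + 1 = 44.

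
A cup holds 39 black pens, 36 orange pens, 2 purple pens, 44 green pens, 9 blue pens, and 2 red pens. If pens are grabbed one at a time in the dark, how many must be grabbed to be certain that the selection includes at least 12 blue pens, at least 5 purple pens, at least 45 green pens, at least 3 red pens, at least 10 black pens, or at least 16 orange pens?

Each of the 6 ink colors has its own threshold; avoid all of them simultaneously.
The worst case stops just short of every target: 9 black, 15 orange, all 2 purple, 44 green, all 9 blue, 2 red — 9 + 15 + 2 + 44 + 9 + 2 = 81 pens.
One more pen must push some ink color to its target, so 81 + 1 = 82.

82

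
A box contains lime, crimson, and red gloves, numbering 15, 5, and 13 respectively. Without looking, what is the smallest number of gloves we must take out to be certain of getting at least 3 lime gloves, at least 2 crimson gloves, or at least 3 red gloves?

6

The worst case stops just short of every target: 2 lime, 1 crimson, 2 red — 2 + 1 + 2 = 5 gloves.
One more glove must push some color to its target, so 5 + 1 = 6.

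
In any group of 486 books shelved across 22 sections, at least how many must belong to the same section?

The 486 books fall into 22 sections.
If each of the 22 sections held at most 22, the total would be at most 22 × 22 = 484 < 486, a contradiction.
So at least one holds ⌈486/22⌉ = 23.

23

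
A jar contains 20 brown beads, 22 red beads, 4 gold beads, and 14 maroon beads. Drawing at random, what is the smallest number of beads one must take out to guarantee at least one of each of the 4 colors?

The hardest color to obtain is gold: we could draw every other bead first — 60 − 4 = 56 beads — without a single gold one.
The next draw must be gold, so 56 + 1 = 57.

57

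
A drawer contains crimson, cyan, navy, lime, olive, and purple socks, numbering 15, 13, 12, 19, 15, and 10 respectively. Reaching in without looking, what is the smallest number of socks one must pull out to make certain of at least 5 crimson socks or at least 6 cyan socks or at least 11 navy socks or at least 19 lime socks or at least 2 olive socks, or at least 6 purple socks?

The worst case stops just short of every target: 4 crimson, 5 cyan, 10 navy, 18 lime, 1 olive, 5 purple — 4 + 5 + 10 + 18 + 1 + 5 = 43 socks.
One more sock must push some color to its target, so 43 + 1 = 44.

44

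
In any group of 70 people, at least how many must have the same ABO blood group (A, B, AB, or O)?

18

If each of the 4 ABO blood groups held at most 17, the total would be at most 4 × 17 = 68 < 70, a contradiction.
So at least one holds ⌈70/4⌉ = 18.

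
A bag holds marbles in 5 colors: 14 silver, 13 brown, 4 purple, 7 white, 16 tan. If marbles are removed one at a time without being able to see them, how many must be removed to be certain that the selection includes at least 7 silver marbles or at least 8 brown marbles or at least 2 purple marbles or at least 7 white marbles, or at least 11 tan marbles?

31

The worst case stops just short of every target: 6 silver, 7 brown, 1 purple, 6 white, 10 tan — 6 + 7 + 1 + 6 + 10 = 30 marbles.
One more marble must push some color to its target, so 30 + 1 = 31.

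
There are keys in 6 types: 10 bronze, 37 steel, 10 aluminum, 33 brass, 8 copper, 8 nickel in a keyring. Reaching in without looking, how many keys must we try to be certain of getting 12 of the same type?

59

Treat the 6 types as pigeonholes.
In the worst case we take at most 11 of each type, but all 10 bronze, all 10 aluminum, all 8 copper, and all 8 nickel (fewer than 11), giving 10 + 11 + 10 + 11 + 8 + 8 = 58.
One more key then forces some type to 12, so 58 + 1 = 59.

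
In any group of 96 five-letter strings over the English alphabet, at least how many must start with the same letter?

4

There are 26 possible first letters, which serve as the pigeonholes.
If each of the 26 possible first letters held at most 3, the total would be at most 26 × 3 = 78 < 96, a contradiction.
So at least one holds ⌈96/26⌉ = 4.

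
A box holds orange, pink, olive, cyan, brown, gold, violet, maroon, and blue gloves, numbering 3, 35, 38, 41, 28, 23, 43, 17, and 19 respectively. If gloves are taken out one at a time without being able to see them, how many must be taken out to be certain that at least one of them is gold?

225

The worst case draws every non-gold glove first: 3 + 35 + 38 + 41 + 28 + 43 + 17 + 19 = 224.
The next draw is then forced to be gold, giving 224 + 1 = 225.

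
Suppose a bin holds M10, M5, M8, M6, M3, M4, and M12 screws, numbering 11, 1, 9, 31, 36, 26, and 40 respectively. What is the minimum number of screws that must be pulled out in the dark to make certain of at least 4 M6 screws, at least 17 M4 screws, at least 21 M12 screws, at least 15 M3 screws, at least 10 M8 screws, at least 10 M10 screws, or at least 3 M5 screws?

73

The worst case stops just short of every target: 9 M10, all 1 M5, 9 M8, 3 M6, 14 M3, 16 M4, 20 M12 — 9 + 1 + 9 + 3 + 14 + 16 + 20 = 72 screws.
One more screw must push some size to its target, so 72 + 1 = 73.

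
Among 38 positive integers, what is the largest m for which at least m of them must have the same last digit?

If each of the 10 possible last digits held at most 3, the total would be at most 10 × 3 = 30 < 38, a contradiction.
So at least one holds ⌈38/10⌉ = 4.

4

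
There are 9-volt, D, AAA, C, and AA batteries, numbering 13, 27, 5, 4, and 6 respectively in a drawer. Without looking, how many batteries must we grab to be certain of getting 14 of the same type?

Treat the 5 types as pigeonholes.
In the worst case we take at most 13 of each type, but all 5 AAA, all 4 C, and all 6 AA (fewer than 13), giving 13 + 13 + 5 + 4 + 6 = 41.
One more battery then forces some type to 14, so 41 + 1 = 42.

42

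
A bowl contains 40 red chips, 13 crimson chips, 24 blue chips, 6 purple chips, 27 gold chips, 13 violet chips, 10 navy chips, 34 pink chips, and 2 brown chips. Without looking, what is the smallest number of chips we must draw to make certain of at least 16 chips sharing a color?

105

In the worst case we take at most 15 of each color, but all 13 crimson, all 6 purple, all 13 violet, all 10 navy, and all 2 brown (fewer than 15), giving 15 + 13 + 15 + 6 + 15 + 13 + 10 + 15 + 2 = 104.
One more chip then forces some color to 16, so 104 + 1 = 105.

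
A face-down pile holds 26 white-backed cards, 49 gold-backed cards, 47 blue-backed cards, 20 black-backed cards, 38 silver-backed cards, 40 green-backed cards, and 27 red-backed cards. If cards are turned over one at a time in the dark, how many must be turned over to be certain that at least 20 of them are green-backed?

The worst case draws every non-green-backed card first: 26 + 49 + 47 + 20 + 38 + 27 = 207.
The next 20 draws are then forced to be green-backed, giving 207 + 20 = 227.

227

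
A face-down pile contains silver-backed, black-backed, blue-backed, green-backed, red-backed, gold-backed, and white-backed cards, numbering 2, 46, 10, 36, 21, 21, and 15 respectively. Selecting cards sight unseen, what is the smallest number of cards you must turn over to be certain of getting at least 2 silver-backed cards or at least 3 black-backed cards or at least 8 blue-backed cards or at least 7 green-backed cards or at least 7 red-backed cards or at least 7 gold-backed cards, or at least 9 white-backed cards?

37

The worst case stops just short of every target: 1 silver-backed, 2 black-backed, 7 blue-backed, 6 green-backed, 6 red-backed, 6 gold-backed, 8 white-backed — 1 + 2 + 7 + 6 + 6 + 6 + 8 = 36 cards.
One more card must push some back color to its target, so 36 + 1 = 37.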